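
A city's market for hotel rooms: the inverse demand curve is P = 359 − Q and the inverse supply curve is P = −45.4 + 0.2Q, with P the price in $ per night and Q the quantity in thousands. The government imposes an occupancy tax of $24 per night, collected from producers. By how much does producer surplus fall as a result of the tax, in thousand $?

Producer surplus falls by $1308 thousand.

Inverting to Q(P) form: Qd = 359 − P; Qs = 5P + 227.
Before the tax: set 359 − P = 5P + 227 → P* = $22, Q* = 337.
With the tax collected from producers, supply shifts: Qs = 5(P − 24) + 227.
New equilibrium: consumers pay $42, producers receive $18, Q = 317. (Wedge: Pb − Ps = 24.)
ΔPS is the trapezoid between Q = 317 and Q = 337 of height $4: ½ · (337 + 317) · 4 = $1308.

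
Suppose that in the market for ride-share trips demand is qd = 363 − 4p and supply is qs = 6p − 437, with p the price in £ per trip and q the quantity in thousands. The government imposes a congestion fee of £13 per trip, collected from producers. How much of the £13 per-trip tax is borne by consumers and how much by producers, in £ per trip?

Without the tax, 363 − 4p = 6p − 437 gives 10p = 800, so p* = £80 and q* = 43.
With the tax collected from producers, supply shifts: qs = 6(p − 13) − 437.
Solving gives q = 11.8 with consumers paying £87.8 and producers receiving £74.8 (the £13 wedge).
Burden on consumers: £7.8; on producers: £5.2. (They sum to £13.)

Consumers bear £7.8 per trip; producers bear £5.2 per trip.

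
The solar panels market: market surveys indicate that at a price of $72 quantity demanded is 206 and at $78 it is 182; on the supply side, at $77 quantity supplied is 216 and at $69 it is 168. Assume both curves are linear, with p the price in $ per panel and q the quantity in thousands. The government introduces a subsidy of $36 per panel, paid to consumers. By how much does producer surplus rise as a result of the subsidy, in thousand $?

Producer surplus rises by $3473.28 thousand.

Demand slope: (182 − 206)/(78 − 72) = -4, so qd = 494 − 4p.
Supply slope: (168 − 216)/(69 − 77) = 6, so qs = 6p − 246.
Without the subsidy, 494 − 4p = 6p − 246 gives 10p = 740, so p* = $74 and q* = 198.
With a per-unit subsidy paid to consumers, each effectively pays p − 36, so demand becomes qd = 494 − 4(p − 36).
Solving gives q = 284.4 with consumers paying $52.4 and producers receiving $88.4 (the $36 wedge).
ΔPS is the trapezoid between Q = 284.4 and Q = 198 of height $14.4: ½ · (198 + 284.4) · 14.4 = $3473.28.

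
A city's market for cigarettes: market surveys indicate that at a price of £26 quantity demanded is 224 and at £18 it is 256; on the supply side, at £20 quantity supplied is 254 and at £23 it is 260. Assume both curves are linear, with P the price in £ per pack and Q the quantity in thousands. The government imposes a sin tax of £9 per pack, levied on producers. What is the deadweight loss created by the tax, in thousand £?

Demand slope: (256 − 224)/(18 − 26) = -4, so Qd = 328 − 4P.
Supply slope: (260 − 254)/(23 − 20) = 2, so Qs = 2P + 214.
Without the tax, 328 − 4P = 2P + 214 gives 6P = 114, so P* = £19 and Q* = 252.
With the tax collected from producers, supply shifts: Qs = 2(P − 9) + 214.
Solving gives Q = 240 with consumers paying £22 and producers receiving £13 (the £9 wedge).
Quantity falls by |ΔQ| = |252 − 240| = 12.
DWL = ½ · t · |ΔQ| = ½ · 9 · 12 = £54.

Deadweight loss = £54 thousand.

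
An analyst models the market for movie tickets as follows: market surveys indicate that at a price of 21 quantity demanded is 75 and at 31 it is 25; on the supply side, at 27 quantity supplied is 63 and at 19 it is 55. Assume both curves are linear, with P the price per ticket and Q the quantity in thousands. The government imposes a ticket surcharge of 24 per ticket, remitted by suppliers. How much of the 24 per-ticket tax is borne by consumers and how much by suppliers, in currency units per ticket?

Demand slope: (25 − 75)/(31 − 21) = -5, so Qd = 180 − 5P.
Supply slope: (55 − 63)/(19 − 27) = 1, so Qs = P + 36.
Without the tax, 180 − 5P = P + 36 gives 6P = 144, so P* = 24 and Q* = 60.
With the tax collected from suppliers, supply shifts: Qs = (P − 24) + 36.
Solving gives Q = 40 with consumers paying 28 and suppliers receiving 4 (the 24 wedge).
Burden on consumers: 4; on suppliers: 20. (They sum to 24.)

Consumers bear 4 per ticket; suppliers bear 20 per ticket.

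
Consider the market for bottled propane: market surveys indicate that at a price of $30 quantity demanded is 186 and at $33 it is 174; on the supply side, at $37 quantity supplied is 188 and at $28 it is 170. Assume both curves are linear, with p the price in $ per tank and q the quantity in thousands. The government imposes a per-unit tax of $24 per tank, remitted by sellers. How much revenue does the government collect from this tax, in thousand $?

Tax revenue = $3504 thousand.

Demand slope: (174 − 186)/(33 − 30) = -4, so qd = 306 − 4p.
Supply slope: (170 − 188)/(28 − 37) = 2, so qs = 2p + 114.
Before the tax: set 306 − 4p = 2p + 114 → p* = $32, q* = 178.
With the tax collected from sellers, supply shifts: qs = 2(p − 24) + 114.
New equilibrium: buyers pay $40, sellers receive $16, q = 146. (Wedge: pb − ps = 24.)
Revenue = t · Q = 24 · 146 = $3504.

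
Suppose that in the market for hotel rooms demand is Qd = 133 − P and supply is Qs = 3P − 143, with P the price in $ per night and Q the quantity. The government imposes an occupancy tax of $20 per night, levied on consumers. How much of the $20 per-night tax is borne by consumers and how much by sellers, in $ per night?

Before the tax: set 133 − P = 3P − 143 → P* = $69, Q* = 64.
With the tax collected from consumers, demand (in seller-price terms) shifts: Qd = 133 − (P + 20).
New equilibrium: consumers pay $84, sellers receive $64, Q = 49. (Wedge: Pb − Ps = 20.)
Burden on consumers: $15; on sellers: $5. (They sum to $20.)
The less price-elastic side of the market bears the larger share of a per-unit tax.

Consumers bear $15 per night; sellers bear $5 per night.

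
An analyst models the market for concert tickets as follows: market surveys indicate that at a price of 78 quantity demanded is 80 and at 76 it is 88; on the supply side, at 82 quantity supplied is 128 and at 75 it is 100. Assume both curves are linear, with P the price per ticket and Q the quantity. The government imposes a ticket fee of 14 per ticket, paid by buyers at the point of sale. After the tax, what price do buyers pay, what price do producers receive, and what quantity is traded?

Buyers pay 81; producers receive 67; quantity = 68.

Demand slope: (88 − 80)/(76 − 78) = -4, so Qd = 392 − 4P.
Supply slope: (100 − 128)/(75 − 82) = 4, so Qs = 4P − 200.
Before the tax: set 392 − 4P = 4P − 200 → P* = 74, Q* = 96.
With the tax collected from buyers, demand (in seller-price terms) shifts: Qd = 392 − 4(P + 14).
Solving gives Q = 68 with buyers paying 81 and producers receiving 67 (the 14 wedge).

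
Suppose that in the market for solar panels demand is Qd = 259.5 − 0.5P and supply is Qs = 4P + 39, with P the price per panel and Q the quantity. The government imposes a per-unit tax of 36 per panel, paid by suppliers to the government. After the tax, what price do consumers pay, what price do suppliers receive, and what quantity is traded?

Without the tax, 259.5 − 0.5P = 4P + 39 gives 4.5P = 220.5, so P* = 49 and Q* = 235.
With the tax collected from suppliers, supply shifts: Qs = 4(P − 36) + 39.
Solving gives Q = 219 with consumers paying 81 and suppliers receiving 45 (the 36 wedge).
The less price-elastic side of the market bears the larger share of a per-unit tax.

Consumers pay 81; suppliers receive 45; quantity = 219.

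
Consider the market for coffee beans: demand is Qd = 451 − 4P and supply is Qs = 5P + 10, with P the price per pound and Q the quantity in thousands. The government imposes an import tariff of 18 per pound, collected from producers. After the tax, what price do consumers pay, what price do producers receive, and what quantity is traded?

Before the tax: set 451 − 4P = 5P + 10 → P* = 49, Q* = 255.
With the tax collected from producers, supply shifts: Qs = 5(P − 18) + 10.
Solving gives Q = 215 with consumers paying 59 and producers receiving 41 (the 18 wedge).

Consumers pay 59; producers receive 41; quantity = 215.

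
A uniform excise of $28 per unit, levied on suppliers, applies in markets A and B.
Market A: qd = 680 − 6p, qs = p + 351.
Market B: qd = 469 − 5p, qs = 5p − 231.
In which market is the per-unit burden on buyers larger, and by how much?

Market B, by $10.

Market A: pre-tax p* = $47, q* = 398; post-tax q = 374; per-unit burden on buyers = $4.
Market B: pre-tax p* = $70, q* = 119; post-tax q = 49; per-unit burden on buyers = $14.
Difference: $4 vs $14 → market B is larger by $10.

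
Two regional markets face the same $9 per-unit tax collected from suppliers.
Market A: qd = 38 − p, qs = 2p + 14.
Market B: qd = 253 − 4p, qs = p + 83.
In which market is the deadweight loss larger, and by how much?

Market B, by $5.4.

Market A: pre-tax p* = $8, q* = 30; post-tax q = 24; deadweight loss = $27.
Market B: pre-tax p* = $34, q* = 117; post-tax q = 109.8; deadweight loss = $32.4.
Difference: $27 vs $32.4 → market B is larger by $5.4.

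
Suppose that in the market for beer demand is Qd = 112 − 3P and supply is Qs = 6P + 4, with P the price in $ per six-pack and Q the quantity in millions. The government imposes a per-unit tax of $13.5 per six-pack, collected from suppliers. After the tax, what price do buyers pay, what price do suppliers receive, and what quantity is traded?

Buyers pay $21; suppliers receive $7.5; quantity = 49.

Before the tax: set 112 − 3P = 6P + 4 → P* = $12, Q* = 76.
With the tax collected from suppliers, supply shifts: Qs = 6(P − 13.5) + 4.
New equilibrium: buyers pay $21, suppliers receive $7.5, Q = 49. (Wedge: Pb − Ps = 13.5.)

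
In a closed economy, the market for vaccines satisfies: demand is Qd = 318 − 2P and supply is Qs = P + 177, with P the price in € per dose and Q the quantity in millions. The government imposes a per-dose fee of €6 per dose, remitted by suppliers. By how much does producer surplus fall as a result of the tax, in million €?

Producer surplus falls by €888 million.

Without the tax, 318 − 2P = P + 177 gives 3P = 141, so P* = €47 and Q* = 224.
With the tax collected from suppliers, supply shifts: Qs = (P − 6) + 177.
Solving gives Q = 220 with buyers paying €49 and suppliers receiving €43 (the €6 wedge).
ΔPS is the trapezoid between Q = 220 and Q = 224 of height €4: ½ · (224 + 220) · 4 = €888.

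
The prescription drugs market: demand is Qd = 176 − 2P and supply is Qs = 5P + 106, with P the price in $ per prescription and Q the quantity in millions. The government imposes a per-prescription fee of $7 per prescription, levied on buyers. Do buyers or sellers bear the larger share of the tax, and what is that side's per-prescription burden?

Without the tax, 176 − 2P = 5P + 106 gives 7P = 70, so P* = $10 and Q* = 156.
With the tax collected from buyers, demand (in seller-price terms) shifts: Qd = 176 − 2(P + 7).
Solving gives Q = 146 with buyers paying $15 and sellers receiving $8 (the $7 wedge).
Per-prescription burden: buyers $5, sellers $2.
Buyers take the larger share because demand is less price-elastic here (demand slope 2 vs supply slope 5).

Buyers bear the larger share: $5 per prescription.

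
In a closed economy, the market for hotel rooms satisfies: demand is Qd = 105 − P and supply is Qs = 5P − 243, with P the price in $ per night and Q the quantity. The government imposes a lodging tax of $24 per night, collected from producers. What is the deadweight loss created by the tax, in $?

Without the tax, 105 − P = 5P − 243 gives 6P = 348, so P* = $58 and Q* = 47.
With the tax collected from producers, supply shifts: Qs = 5(P − 24) − 243.
Solving gives Q = 27 with consumers paying $78 and producers receiving $54 (the $24 wedge).
Quantity falls by |ΔQ| = |47 − 27| = 20.
DWL = ½ · t · |ΔQ| = ½ · 24 · 20 = $240.

Deadweight loss = $240.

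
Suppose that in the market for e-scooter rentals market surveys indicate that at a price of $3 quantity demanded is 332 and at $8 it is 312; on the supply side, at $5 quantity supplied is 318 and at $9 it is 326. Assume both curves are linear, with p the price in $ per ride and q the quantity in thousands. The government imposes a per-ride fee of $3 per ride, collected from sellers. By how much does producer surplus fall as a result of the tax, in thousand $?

Producer surplus falls by $636 thousand.

Demand slope: (312 − 332)/(8 − 3) = -4, so qd = 344 − 4p.
Supply slope: (326 − 318)/(9 − 5) = 2, so qs = 2p + 308.
Without the tax, 344 − 4p = 2p + 308 gives 6p = 36, so p* = $6 and q* = 320.
With the tax collected from sellers, supply shifts: qs = 2(p − 3) + 308.
Solving gives q = 316 with consumers paying $7 and sellers receiving $4 (the $3 wedge).
ΔPS is the trapezoid between Q = 316 and Q = 320 of height $2: ½ · (320 + 316) · 2 = $636.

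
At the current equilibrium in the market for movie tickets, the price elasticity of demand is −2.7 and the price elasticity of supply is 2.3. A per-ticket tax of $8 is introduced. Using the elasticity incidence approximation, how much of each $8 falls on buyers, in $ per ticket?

Incidence ratio: buyers' share ≈ εs / (εs + |εd|) = 2.3 / (2.3 + 2.7) = 0.46.
So buyers bear ≈ 0.46 × $8 = $3.68; suppliers bear $4.32.

Buyers bear ≈ $3.68 per ticket.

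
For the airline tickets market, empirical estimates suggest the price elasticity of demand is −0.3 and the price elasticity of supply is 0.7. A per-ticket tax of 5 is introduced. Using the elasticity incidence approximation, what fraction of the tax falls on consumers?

Incidence ratio: consumers' share ≈ εs / (εs + |εd|) = 0.7 / (0.7 + 0.3) = 0.7.
Supply is the more elastic side, so consumers bear the larger share.

Consumers' share ≈ 0.7.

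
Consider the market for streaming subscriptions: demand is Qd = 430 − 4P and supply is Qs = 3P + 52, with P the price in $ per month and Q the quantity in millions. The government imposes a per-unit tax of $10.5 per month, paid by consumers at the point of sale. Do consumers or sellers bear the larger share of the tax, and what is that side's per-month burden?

Sellers bear the larger share: $6 per month.

Without the tax, 430 − 4P = 3P + 52 gives 7P = 378, so P* = $54 and Q* = 214.
With the tax collected from consumers, demand (in seller-price terms) shifts: Qd = 430 − 4(P + 10.5).
New equilibrium: consumers pay $58.5, sellers receive $48, Q = 196. (Wedge: Pb − Ps = 10.5.)
Per-month burden: consumers $4.5, sellers $6.
Sellers take the larger share because supply is less price-elastic here (demand slope 4 vs supply slope 3).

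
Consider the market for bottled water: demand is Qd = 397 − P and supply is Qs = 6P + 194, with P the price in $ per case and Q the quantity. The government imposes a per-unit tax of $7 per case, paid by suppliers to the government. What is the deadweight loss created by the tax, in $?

Before the tax: set 397 − P = 6P + 194 → P* = $29, Q* = 368.
With the tax collected from suppliers, supply shifts: Qs = 6(P − 7) + 194.
Solving gives Q = 362 with buyers paying $35 and suppliers receiving $28 (the $7 wedge).
Quantity falls by |ΔQ| = |368 − 362| = 6.
DWL = ½ · t · |ΔQ| = ½ · 7 · 6 = $21.

Deadweight loss = $21.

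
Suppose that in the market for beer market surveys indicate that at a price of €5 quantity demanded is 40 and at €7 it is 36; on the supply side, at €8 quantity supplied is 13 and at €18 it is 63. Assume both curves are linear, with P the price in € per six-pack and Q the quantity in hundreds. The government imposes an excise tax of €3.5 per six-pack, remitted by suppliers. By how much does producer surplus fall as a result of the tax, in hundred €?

Producer surplus falls by €25.5 hundred.

Demand slope: (36 − 40)/(7 − 5) = -2, so Qd = 50 − 2P.
Supply slope: (63 − 13)/(18 − 8) = 5, so Qs = 5P − 27.
Before the tax: set 50 − 2P = 5P − 27 → P* = €11, Q* = 28.
With the tax collected from suppliers, supply shifts: Qs = 5(P − 3.5) − 27.
Solving gives Q = 23 with consumers paying €13.5 and suppliers receiving €10 (the €3.5 wedge).
ΔPS is the trapezoid between Q = 23 and Q = 28 of height €1: ½ · (28 + 23) · 1 = €25.5.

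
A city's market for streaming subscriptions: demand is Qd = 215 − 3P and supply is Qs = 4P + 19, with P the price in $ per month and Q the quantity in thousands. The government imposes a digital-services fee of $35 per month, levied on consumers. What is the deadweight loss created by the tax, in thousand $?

Deadweight loss = $1050 thousand.

Before the tax: set 215 − 3P = 4P + 19 → P* = $28, Q* = 131.
With the tax collected from consumers, demand (in seller-price terms) shifts: Qd = 215 − 3(P + 35).
New equilibrium: consumers pay $48, producers receive $13, Q = 71. (Wedge: Pb − Ps = 35.)
Quantity falls by |ΔQ| = |131 − 71| = 60.
DWL = ½ · t · |ΔQ| = ½ · 35 · 60 = $1050.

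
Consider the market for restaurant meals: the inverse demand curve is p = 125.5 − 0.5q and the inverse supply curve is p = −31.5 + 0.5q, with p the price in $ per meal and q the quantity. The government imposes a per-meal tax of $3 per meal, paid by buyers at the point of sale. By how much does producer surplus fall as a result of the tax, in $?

Producer surplus falls by $233.25.

Rewrite in direct form: qd = 251 − 2p and qs = 2p + 63.
Before the tax: set 251 − 2p = 2p + 63 → p* = $47, q* = 157.
With the tax collected from buyers, demand (in seller-price terms) shifts: qd = 251 − 2(p + 3).
Solving gives q = 154 with buyers paying $48.5 and producers receiving $45.5 (the $3 wedge).
ΔPS is the trapezoid between Q = 154 and Q = 157 of height $1.5: ½ · (157 + 154) · 1.5 = $233.25.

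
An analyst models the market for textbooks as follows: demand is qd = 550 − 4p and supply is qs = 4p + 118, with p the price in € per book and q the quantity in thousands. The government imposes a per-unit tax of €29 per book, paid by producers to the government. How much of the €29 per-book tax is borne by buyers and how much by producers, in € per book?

Before the tax: set 550 − 4p = 4p + 118 → p* = €54, q* = 334.
With the tax collected from producers, supply shifts: qs = 4(p − 29) + 118.
New equilibrium: buyers pay €68.5, producers receive €39.5, q = 276. (Wedge: pb − ps = 29.)
Burden on buyers: €14.5; on producers: €14.5. (They sum to €29.)
The less price-elastic side of the market bears the larger share of a per-unit tax.

Buyers bear €14.5 per book; producers bear €14.5 per book.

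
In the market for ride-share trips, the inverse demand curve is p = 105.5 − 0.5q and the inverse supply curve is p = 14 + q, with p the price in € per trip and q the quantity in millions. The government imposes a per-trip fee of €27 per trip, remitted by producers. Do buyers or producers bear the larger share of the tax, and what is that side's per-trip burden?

Rewrite in direct form: qd = 211 − 2p and qs = p − 14.
Before the tax: set 211 − 2p = p − 14 → p* = €75, q* = 61.
With the tax collected from producers, supply shifts: qs = (p − 27) − 14.
Solving gives q = 43 with buyers paying €84 and producers receiving €57 (the €27 wedge).
Per-trip burden: buyers €9, producers €18.
Producers take the larger share because supply is less price-elastic here (demand slope 2 vs supply slope 1).
The less price-elastic side of the market bears the larger share of a per-unit tax.

Producers bear the larger share: €18 per trip.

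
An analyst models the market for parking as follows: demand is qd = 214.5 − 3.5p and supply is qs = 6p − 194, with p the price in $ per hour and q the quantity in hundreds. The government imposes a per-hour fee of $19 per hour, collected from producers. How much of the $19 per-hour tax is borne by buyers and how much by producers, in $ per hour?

Buyers bear $12 per hour; producers bear $7 per hour.

Without the tax, 214.5 − 3.5p = 6p − 194 gives 9.5p = 408.5, so p* = $43 and q* = 64.
With the tax collected from producers, supply shifts: qs = 6(p − 19) − 194.
New equilibrium: buyers pay $55, producers receive $36, q = 22. (Wedge: pb − ps = 19.)
Burden on buyers: $12; on producers: $7. (They sum to $19.)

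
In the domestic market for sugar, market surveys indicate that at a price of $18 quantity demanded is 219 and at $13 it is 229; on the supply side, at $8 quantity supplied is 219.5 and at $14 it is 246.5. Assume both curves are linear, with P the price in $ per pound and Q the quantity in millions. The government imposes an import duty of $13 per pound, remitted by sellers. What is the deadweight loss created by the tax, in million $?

Demand slope: (229 − 219)/(13 − 18) = -2, so Qd = 255 − 2P.
Supply slope: (246.5 − 219.5)/(14 − 8) = 4.5, so Qs = 4.5P + 183.5.
Without the tax, 255 − 2P = 4.5P + 183.5 gives 6.5P = 71.5, so P* = $11 and Q* = 233.
With the tax collected from sellers, supply shifts: Qs = 4.5(P − 13) + 183.5.
Solving gives Q = 215 with buyers paying $20 and sellers receiving $7 (the $13 wedge).
Quantity falls by |ΔQ| = |233 − 215| = 18.
DWL = ½ · t · |ΔQ| = ½ · 13 · 18 = $117.

Deadweight loss = $117 million.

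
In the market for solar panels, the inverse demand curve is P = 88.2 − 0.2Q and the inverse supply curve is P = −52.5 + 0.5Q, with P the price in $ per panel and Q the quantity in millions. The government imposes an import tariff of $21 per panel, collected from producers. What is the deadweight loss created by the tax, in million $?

Inverting to Q(P) form: Qd = 441 − 5P; Qs = 2P + 105.
Before the tax: set 441 − 5P = 2P + 105 → P* = $48, Q* = 201.
With the tax collected from producers, supply shifts: Qs = 2(P − 21) + 105.
New equilibrium: consumers pay $54, producers receive $33, Q = 171. (Wedge: Pb − Ps = 21.)
Quantity falls by |ΔQ| = |201 − 171| = 30.
DWL = ½ · t · |ΔQ| = ½ · 21 · 30 = $315.

Deadweight loss = $315 million.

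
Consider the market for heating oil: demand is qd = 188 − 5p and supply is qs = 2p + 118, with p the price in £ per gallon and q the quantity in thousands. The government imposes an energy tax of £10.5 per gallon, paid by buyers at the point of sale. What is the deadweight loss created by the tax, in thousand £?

Deadweight loss = £78.75 thousand.

Without the tax, 188 − 5p = 2p + 118 gives 7p = 70, so p* = £10 and q* = 138.
With the tax collected from buyers, demand (in seller-price terms) shifts: qd = 188 − 5(p + 10.5).
Solving gives q = 123 with buyers paying £13 and suppliers receiving £2.5 (the £10.5 wedge).
Quantity falls by |ΔQ| = |138 − 123| = 15.
DWL = ½ · t · |ΔQ| = ½ · 10.5 · 15 = £78.75.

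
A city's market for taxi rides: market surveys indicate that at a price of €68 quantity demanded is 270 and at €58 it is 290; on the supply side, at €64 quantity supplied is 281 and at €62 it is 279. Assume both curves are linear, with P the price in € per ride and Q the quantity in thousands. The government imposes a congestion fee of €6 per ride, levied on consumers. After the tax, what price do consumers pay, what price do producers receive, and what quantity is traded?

Consumers pay €65; producers receive €59; quantity = 276.

Demand slope: (290 − 270)/(58 − 68) = -2, so Qd = 406 − 2P.
Supply slope: (279 − 281)/(62 − 64) = 1, so Qs = P + 217.
Without the tax, 406 − 2P = P + 217 gives 3P = 189, so P* = €63 and Q* = 280.
With the tax collected from consumers, demand (in seller-price terms) shifts: Qd = 406 − 2(P + 6).
New equilibrium: consumers pay €65, producers receive €59, Q = 276. (Wedge: Pb − Ps = 6.)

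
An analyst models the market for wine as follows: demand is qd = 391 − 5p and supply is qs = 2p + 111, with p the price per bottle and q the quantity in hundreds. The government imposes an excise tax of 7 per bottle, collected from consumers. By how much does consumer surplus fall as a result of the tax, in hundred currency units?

Consumer surplus falls by 372 hundred.

Without the tax, 391 − 5p = 2p + 111 gives 7p = 280, so p* = 40 and q* = 191.
With the tax collected from consumers, demand (in seller-price terms) shifts: qd = 391 − 5(p + 7).
New equilibrium: consumers pay 42, producers receive 35, q = 181. (Wedge: pb − ps = 7.)
ΔCS is the trapezoid between Q = 181 and Q = 191 of height 2: ½ · (191 + 181) · 2 = 372.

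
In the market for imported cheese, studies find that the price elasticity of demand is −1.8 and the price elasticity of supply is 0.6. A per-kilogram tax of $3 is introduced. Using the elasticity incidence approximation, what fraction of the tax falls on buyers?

Buyers' share ≈ 0.25.

Incidence ratio: buyers' share ≈ εs / (εs + |εd|) = 0.6 / (0.6 + 1.8) = 0.25.
Supply is the less elastic side, so buyers bear the smaller share.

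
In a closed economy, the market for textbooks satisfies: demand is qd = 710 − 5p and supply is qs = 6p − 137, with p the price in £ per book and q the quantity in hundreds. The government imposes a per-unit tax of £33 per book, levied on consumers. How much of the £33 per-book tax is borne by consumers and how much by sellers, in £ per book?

Before the tax: set 710 − 5p = 6p − 137 → p* = £77, q* = 325.
With the tax collected from consumers, demand (in seller-price terms) shifts: qd = 710 − 5(p + 33).
Solving gives q = 235 with consumers paying £95 and sellers receiving £62 (the £33 wedge).
Burden on consumers: £18; on sellers: £15. (They sum to £33.)
The less price-elastic side of the market bears the larger share of a per-unit tax.

Consumers bear £18 per book; sellers bear £15 per book.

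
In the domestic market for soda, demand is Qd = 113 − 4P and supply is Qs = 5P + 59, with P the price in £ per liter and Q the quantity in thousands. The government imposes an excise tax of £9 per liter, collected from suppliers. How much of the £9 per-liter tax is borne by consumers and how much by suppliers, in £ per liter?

Before the tax: set 113 − 4P = 5P + 59 → P* = £6, Q* = 89.
With the tax collected from suppliers, supply shifts: Qs = 5(P − 9) + 59.
Solving gives Q = 69 with consumers paying £11 and suppliers receiving £2 (the £9 wedge).
Burden on consumers: £5; on suppliers: £4. (They sum to £9.)

Consumers bear £5 per liter; suppliers bear £4 per liter.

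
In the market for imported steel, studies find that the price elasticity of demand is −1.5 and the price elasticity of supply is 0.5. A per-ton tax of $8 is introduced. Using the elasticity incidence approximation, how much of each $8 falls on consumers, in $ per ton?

Incidence ratio: consumers' share ≈ εs / (εs + |εd|) = 0.5 / (0.5 + 1.5) = 0.25.
So consumers bear ≈ 0.25 × $8 = $2; sellers bear $6.

Consumers bear ≈ $2 per ton.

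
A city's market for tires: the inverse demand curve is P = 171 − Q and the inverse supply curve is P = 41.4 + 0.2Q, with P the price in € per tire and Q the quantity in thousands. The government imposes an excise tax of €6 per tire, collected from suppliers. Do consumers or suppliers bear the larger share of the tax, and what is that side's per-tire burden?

Inverting to Q(P) form: Qd = 171 − P; Qs = 5P − 207.
Without the tax, 171 − P = 5P − 207 gives 6P = 378, so P* = €63 and Q* = 108.
With the tax collected from suppliers, supply shifts: Qs = 5(P − 6) − 207.
Solving gives Q = 103 with consumers paying €68 and suppliers receiving €62 (the €6 wedge).
Per-tire burden: consumers €5, suppliers €1.
Consumers take the larger share because demand is less price-elastic here (demand slope 1 vs supply slope 5).
The less price-elastic side of the market bears the larger share of a per-unit tax.

Consumers bear the larger share: €5 per tire.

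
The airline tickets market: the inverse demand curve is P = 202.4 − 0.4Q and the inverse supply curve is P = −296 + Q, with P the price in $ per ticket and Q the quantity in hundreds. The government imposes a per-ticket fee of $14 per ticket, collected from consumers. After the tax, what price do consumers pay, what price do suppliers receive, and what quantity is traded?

Rewrite in direct form: Qd = 506 − 2.5P and Qs = P + 296.
Without the tax, 506 − 2.5P = P + 296 gives 3.5P = 210, so P* = $60 and Q* = 356.
With the tax collected from consumers, demand (in seller-price terms) shifts: Qd = 506 − 2.5(P + 14).
Solving gives Q = 346 with consumers paying $64 and suppliers receiving $50 (the $14 wedge).

Consumers pay $64; suppliers receive $50; quantity = 346.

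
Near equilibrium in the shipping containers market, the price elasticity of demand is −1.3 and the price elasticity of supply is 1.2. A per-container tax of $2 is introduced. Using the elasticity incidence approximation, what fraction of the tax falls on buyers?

Buyers' share ≈ 0.48.

Incidence ratio: buyers' share ≈ εs / (εs + |εd|) = 1.2 / (1.2 + 1.3) = 0.48.
Supply is the less elastic side, so buyers bear the smaller share.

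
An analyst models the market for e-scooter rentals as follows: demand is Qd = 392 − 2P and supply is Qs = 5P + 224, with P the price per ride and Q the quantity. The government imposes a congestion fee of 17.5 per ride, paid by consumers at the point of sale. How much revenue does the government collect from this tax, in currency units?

Before the tax: set 392 − 2P = 5P + 224 → P* = 24, Q* = 344.
With the tax collected from consumers, demand (in seller-price terms) shifts: Qd = 392 − 2(P + 17.5).
New equilibrium: consumers pay 36.5, suppliers receive 19, Q = 319. (Wedge: Pb − Ps = 17.5.)
Revenue = t · Q = 17.5 · 319 = 5582.5.

Tax revenue = 5582.5.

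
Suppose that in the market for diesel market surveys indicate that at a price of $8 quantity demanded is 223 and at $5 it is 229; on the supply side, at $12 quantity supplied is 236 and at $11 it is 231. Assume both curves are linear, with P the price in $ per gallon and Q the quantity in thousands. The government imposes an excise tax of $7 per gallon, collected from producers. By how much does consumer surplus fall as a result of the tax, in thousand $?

Consumer surplus falls by $1080 thousand.

Demand slope: (229 − 223)/(5 − 8) = -2, so Qd = 239 − 2P.
Supply slope: (231 − 236)/(11 − 12) = 5, so Qs = 5P + 176.
Before the tax: set 239 − 2P = 5P + 176 → P* = $9, Q* = 221.
With the tax collected from producers, supply shifts: Qs = 5(P − 7) + 176.
New equilibrium: buyers pay $14, producers receive $7, Q = 211. (Wedge: Pb − Ps = 7.)
ΔCS is the trapezoid between Q = 211 and Q = 221 of height $5: ½ · (221 + 211) · 5 = $1080.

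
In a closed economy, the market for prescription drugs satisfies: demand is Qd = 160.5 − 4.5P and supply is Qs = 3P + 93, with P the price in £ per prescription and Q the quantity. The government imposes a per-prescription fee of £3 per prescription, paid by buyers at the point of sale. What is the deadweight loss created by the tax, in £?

Deadweight loss = £8.1.

Before the tax: set 160.5 − 4.5P = 3P + 93 → P* = £9, Q* = 120.
With the tax collected from buyers, demand (in seller-price terms) shifts: Qd = 160.5 − 4.5(P + 3).
Solving gives Q = 114.6 with buyers paying £10.2 and producers receiving £7.2 (the £3 wedge).
Quantity falls by |ΔQ| = |120 − 114.6| = 5.4.
DWL = ½ · t · |ΔQ| = ½ · 3 · 5.4 = £8.1.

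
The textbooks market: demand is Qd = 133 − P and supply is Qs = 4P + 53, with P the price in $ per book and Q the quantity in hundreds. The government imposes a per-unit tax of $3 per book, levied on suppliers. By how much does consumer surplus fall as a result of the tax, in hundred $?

Consumer surplus falls by $277.92 hundred.

Without the tax, 133 − P = 4P + 53 gives 5P = 80, so P* = $16 and Q* = 117.
With the tax collected from suppliers, supply shifts: Qs = 4(P − 3) + 53.
New equilibrium: buyers pay $18.4, suppliers receive $15.4, Q = 114.6. (Wedge: Pb − Ps = 3.)
ΔCS is the trapezoid between Q = 114.6 and Q = 117 of height $2.4: ½ · (117 + 114.6) · 2.4 = $277.92.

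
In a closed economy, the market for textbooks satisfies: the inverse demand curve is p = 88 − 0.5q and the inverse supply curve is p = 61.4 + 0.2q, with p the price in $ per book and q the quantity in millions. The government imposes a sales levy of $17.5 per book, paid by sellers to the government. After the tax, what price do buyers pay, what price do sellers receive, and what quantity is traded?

Inverting to q(p) form: qd = 176 − 2p; qs = 5p − 307.
Before the tax: set 176 − 2p = 5p − 307 → p* = $69, q* = 38.
With the tax collected from sellers, supply shifts: qs = 5(p − 17.5) − 307.
New equilibrium: buyers pay $81.5, sellers receive $64, q = 13. (Wedge: pb − ps = 17.5.)
The less price-elastic side of the market bears the larger share of a per-unit tax.

Buyers pay $81.5; sellers receive $64; quantity = 13.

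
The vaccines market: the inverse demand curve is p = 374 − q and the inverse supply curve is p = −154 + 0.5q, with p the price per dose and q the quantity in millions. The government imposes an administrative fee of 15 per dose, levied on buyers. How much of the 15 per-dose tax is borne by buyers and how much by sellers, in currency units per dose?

Rewrite in direct form: qd = 374 − p and qs = 2p + 308.
Without the tax, 374 − p = 2p + 308 gives 3p = 66, so p* = 22 and q* = 352.
With the tax collected from buyers, demand (in seller-price terms) shifts: qd = 374 − (p + 15).
Solving gives q = 342 with buyers paying 32 and sellers receiving 17 (the 15 wedge).
Burden on buyers: 10; on sellers: 5. (They sum to 15.)

Buyers bear 10 per dose; sellers bear 5 per dose.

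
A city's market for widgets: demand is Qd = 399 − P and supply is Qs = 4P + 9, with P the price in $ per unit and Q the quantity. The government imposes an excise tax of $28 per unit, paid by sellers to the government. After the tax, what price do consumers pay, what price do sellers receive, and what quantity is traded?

Consumers pay $100.4; sellers receive $72.4; quantity = 298.6.

Before the tax: set 399 − P = 4P + 9 → P* = $78, Q* = 321.
With the tax collected from sellers, supply shifts: Qs = 4(P − 28) + 9.
Solving gives Q = 298.6 with consumers paying $100.4 and sellers receiving $72.4 (the $28 wedge).
The less price-elastic side of the market bears the larger share of a per-unit tax.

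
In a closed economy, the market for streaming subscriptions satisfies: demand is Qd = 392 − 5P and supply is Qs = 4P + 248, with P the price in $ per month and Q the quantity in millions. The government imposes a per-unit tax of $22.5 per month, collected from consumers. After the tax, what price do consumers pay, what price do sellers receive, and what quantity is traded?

Consumers pay $26; sellers receive $3.5; quantity = 262.

Without the tax, 392 − 5P = 4P + 248 gives 9P = 144, so P* = $16 and Q* = 312.
With the tax collected from consumers, demand (in seller-price terms) shifts: Qd = 392 − 5(P + 22.5).
Solving gives Q = 262 with consumers paying $26 and sellers receiving $3.5 (the $22.5 wedge).
The less price-elastic side of the market bears the larger share of a per-unit tax.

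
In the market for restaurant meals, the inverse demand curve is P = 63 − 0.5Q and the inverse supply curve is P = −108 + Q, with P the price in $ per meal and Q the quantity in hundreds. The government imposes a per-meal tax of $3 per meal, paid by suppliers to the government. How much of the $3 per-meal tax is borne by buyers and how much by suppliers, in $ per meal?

Buyers bear $1 per meal; suppliers bear $2 per meal.

Rewrite in direct form: Qd = 126 − 2P and Qs = P + 108.
Before the tax: set 126 − 2P = P + 108 → P* = $6, Q* = 114.
With the tax collected from suppliers, supply shifts: Qs = (P − 3) + 108.
Solving gives Q = 112 with buyers paying $7 and suppliers receiving $4 (the $3 wedge).
Burden on buyers: $1; on suppliers: $2. (They sum to $3.)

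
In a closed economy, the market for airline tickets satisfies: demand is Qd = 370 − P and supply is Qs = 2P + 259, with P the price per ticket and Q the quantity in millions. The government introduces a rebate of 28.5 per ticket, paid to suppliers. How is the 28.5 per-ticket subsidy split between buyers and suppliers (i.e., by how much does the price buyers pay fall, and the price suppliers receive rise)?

Buyers gain 19 per ticket; suppliers gain 9.5 per ticket.

Without the subsidy, 370 − P = 2P + 259 gives 3P = 111, so P* = 37 and Q* = 333.
With a per-unit subsidy paid to suppliers, each receives P + 28.5 per unit sold, so supply becomes Qs = 2(P + 28.5) + 259.
New equilibrium: buyers pay 18, suppliers receive 46.5, Q = 352. (Wedge: Pb − Ps = −28.5.)
Gain to buyers: 19; to suppliers: 9.5. (They sum to 28.5.)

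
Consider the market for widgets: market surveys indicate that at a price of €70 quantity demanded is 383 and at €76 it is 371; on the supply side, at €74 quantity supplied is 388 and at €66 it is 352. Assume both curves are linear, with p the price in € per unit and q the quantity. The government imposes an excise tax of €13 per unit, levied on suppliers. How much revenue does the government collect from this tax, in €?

Demand slope: (371 − 383)/(76 − 70) = -2, so qd = 523 − 2p.
Supply slope: (352 − 388)/(66 − 74) = 4.5, so qs = 4.5p + 55.
Without the tax, 523 − 2p = 4.5p + 55 gives 6.5p = 468, so p* = €72 and q* = 379.
With the tax collected from suppliers, supply shifts: qs = 4.5(p − 13) + 55.
Solving gives q = 361 with consumers paying €81 and suppliers receiving €68 (the €13 wedge).
Revenue = t · Q = 13 · 361 = €4693.

Tax revenue = €4693.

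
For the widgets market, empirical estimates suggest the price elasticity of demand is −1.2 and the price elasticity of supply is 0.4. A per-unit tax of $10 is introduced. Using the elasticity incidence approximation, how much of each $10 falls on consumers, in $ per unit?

Consumers bear ≈ $2.5 per unit.

Incidence ratio: consumers' share ≈ εs / (εs + |εd|) = 0.4 / (0.4 + 1.2) = 0.25.
So consumers bear ≈ 0.25 × $10 = $2.5; suppliers bear $7.5.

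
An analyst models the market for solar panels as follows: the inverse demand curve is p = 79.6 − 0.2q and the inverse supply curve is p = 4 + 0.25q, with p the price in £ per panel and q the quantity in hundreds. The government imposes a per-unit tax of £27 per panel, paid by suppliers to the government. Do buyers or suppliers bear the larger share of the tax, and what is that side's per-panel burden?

Inverting to q(p) form: qd = 398 − 5p; qs = 4p − 16.
Without the tax, 398 − 5p = 4p − 16 gives 9p = 414, so p* = £46 and q* = 168.
With the tax collected from suppliers, supply shifts: qs = 4(p − 27) − 16.
New equilibrium: buyers pay £58, suppliers receive £31, q = 108. (Wedge: pb − ps = 27.)
Per-panel burden: buyers £12, suppliers £15.
Suppliers take the larger share because supply is less price-elastic here (demand slope 5 vs supply slope 4).
The less price-elastic side of the market bears the larger share of a per-unit tax.

Suppliers bear the larger share: £15 per panel.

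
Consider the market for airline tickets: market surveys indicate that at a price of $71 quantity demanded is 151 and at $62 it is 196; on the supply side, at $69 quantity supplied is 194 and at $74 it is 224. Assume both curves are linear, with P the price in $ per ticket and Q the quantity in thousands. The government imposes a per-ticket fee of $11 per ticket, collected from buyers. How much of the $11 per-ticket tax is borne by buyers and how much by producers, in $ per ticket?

Demand slope: (196 − 151)/(62 − 71) = -5, so Qd = 506 − 5P.
Supply slope: (224 − 194)/(74 − 69) = 6, so Qs = 6P − 220.
Before the tax: set 506 − 5P = 6P − 220 → P* = $66, Q* = 176.
With the tax collected from buyers, demand (in seller-price terms) shifts: Qd = 506 − 5(P + 11).
Solving gives Q = 146 with buyers paying $72 and producers receiving $61 (the $11 wedge).
Burden on buyers: $6; on producers: $5. (They sum to $11.)
The less price-elastic side of the market bears the larger share of a per-unit tax.

Buyers bear $6 per ticket; producers bear $5 per ticket.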